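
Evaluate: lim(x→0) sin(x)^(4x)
This is an exponential indeterminate form.

For exponential indeterminate forms, take the natural log:
  Let L = lim(x→0) sin(x)^(4x)
  Then ln(L) = lim(x→0) [exponent × ln(base)]
  Evaluate using L'Hôpital or standard limits, then exponentiate.
  L = 1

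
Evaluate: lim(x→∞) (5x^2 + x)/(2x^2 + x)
This is an ∞/∞ indeterminate form.

Apply L'Hôpital's rule: differentiate numerator and denominator separately.
  f(x) = 5·x^2 + x   ⇒   f'(x) = 10·x + 1
  g(x) = 2·x^2 + x   ⇒   g'(x) = 4·x + 1
  lim(x→∞) f'(x)/g'(x) = lim(x→∞) (10·x + 1)/(4·x + 1)
  = 5/2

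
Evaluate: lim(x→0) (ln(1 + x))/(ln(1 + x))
This is a 0/0 indeterminate form.

Apply L'Hôpital's rule: differentiate numerator and denominator separately.
  f(x) = ln(x + 1)   ⇒   f'(x) = 1/(x + 1)
  g(x) = ln(x + 1)   ⇒   g'(x) = 1/(x + 1)
  lim(x→0) f'(x)/g'(x) = lim(x→0) (1/(x + 1))/(1/(x + 1))
  = 1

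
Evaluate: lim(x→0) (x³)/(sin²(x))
This is a 0/0 indeterminate form.

Apply L'Hôpital's rule: differentiate numerator and denominator separately.
  f(x) = x^3   ⇒   f'(x) = 3·x^2
  g(x) = sin(x)^2   ⇒   g'(x) = 2·sin(x)·cos(x)
  lim(x→0) f'(x)/g'(x) = lim(x→0) (3·x^2)/(2·sin(x)·cos(x))
  = 0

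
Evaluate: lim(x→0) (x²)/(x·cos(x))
This is a 0/0 indeterminate form.

Apply L'Hôpital's rule: differentiate numerator and denominator separately.
  f(x) = x^2   ⇒   f'(x) = 2·x
  g(x) = x·cos(x)   ⇒   g'(x) = -x·sin(x) + cos(x)
  lim(x→0) f'(x)/g'(x) = lim(x→0) (2·x)/(-x·sin(x) + cos(x))
  = 0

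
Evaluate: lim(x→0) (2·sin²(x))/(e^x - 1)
This is a 0/0 indeterminate form.

Apply L'Hôpital's rule: differentiate numerator and denominator separately.
  f(x) = 2·sin(x)^2   ⇒   f'(x) = 4·sin(x)·cos(x)
  g(x) = e^(x) - 1   ⇒   g'(x) = e^(x)
  lim(x→0) f'(x)/g'(x) = lim(x→0) (4·sin(x)·cos(x))/(e^(x))
  = 0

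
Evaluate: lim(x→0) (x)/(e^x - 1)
This is a 0/0 indeterminate form.

Apply L'Hôpital's rule: differentiate numerator and denominator separately.
  f(x) = x   ⇒   f'(x) = 1
  g(x) = e^(x) - 1   ⇒   g'(x) = e^(x)
  lim(x→0) f'(x)/g'(x) = lim(x→0) (1)/(e^(x))
  = 1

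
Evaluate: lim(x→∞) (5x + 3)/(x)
This is an ∞/∞ indeterminate form.

Apply L'Hôpital's rule: differentiate numerator and denominator separately.
  f(x) = 5·x + 3   ⇒   f'(x) = 5
  g(x) = x   ⇒   g'(x) = 1
  lim(x→∞) f'(x)/g'(x) = lim(x→∞) (5)/(1)
  = 5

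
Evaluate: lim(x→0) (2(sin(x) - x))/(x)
This is a 0/0 indeterminate form.

Apply L'Hôpital's rule: differentiate numerator and denominator separately.
  f(x) = -2·x + 2·sin(x)   ⇒   f'(x) = 2·cos(x) - 2
  g(x) = x   ⇒   g'(x) = 1
  lim(x→0) f'(x)/g'(x) = lim(x→0) (2·cos(x) - 2)/(1)
  = 0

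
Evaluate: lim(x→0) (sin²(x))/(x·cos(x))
This is a 0/0 indeterminate form.

Apply L'Hôpital's rule: differentiate numerator and denominator separately.
  f(x) = sin(x)^2   ⇒   f'(x) = 2·sin(x)·cos(x)
  g(x) = x·cos(x)   ⇒   g'(x) = -x·sin(x) + cos(x)
  lim(x→0) f'(x)/g'(x) = lim(x→0) (2·sin(x)·cos(x))/(-x·sin(x) + cos(x))
  = 0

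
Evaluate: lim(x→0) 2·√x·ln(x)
This is a 0·∞ indeterminate form.

Rewrite 0·∞ as a quotient (0/0 or ∞/∞ form), then apply L'Hôpital's rule:
  lim(x→0) 2·√x·ln(x) = 0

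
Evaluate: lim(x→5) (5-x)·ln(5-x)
This is a 0·∞ indeterminate form.

Rewrite 0·∞ as a quotient (0/0 or ∞/∞ form), then apply L'Hôpital's rule:
  lim(x→5) (5-x)·ln(5-x) = 0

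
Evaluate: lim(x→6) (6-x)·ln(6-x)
This is a 0·∞ indeterminate form.

Rewrite 0·∞ as a quotient (0/0 or ∞/∞ form), then apply L'Hôpital's rule:
  lim(x→6) (6-x)·ln(6-x) = 0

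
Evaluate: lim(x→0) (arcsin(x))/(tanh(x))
This is a 0/0 indeterminate form.

Apply L'Hôpital's rule: differentiate numerator and denominator separately.
  f(x) = asin(x)   ⇒   f'(x) = 1/sqrt(1 - x^2)
  g(x) = tanh(x)   ⇒   g'(x) = 1 - tanh(x)^2
  lim(x→0) f'(x)/g'(x) = lim(x→0) (1/sqrt(1 - x^2))/(1 - tanh(x)^2)
  = 1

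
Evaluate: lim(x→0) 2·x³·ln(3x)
This is a 0·∞ indeterminate form.

Rewrite 0·∞ as a quotient (0/0 or ∞/∞ form), then apply L'Hôpital's rule:
  lim(x→0) 2·x³·ln(3x) = 0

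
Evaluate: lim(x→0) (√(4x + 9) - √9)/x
This is a standard limit.

Factor or rationalize the expression:
  lim(x→0) (√(4x + 9) - √9)/x = 2/3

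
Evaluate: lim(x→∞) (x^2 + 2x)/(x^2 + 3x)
This is an ∞/∞ indeterminate form.

Apply L'Hôpital's rule: differentiate numerator and denominator separately.
  f(x) = x^2 + 2·x   ⇒   f'(x) = 2·x + 2
  g(x) = x^2 + 3·x   ⇒   g'(x) = 2·x + 3
  lim(x→∞) f'(x)/g'(x) = lim(x→∞) (2·x + 2)/(2·x + 3)
  = 1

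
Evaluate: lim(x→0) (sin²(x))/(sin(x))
This is a 0/0 indeterminate form.

Apply L'Hôpital's rule: differentiate numerator and denominator separately.
  f(x) = sin(x)^2   ⇒   f'(x) = 2·sin(x)·cos(x)
  g(x) = sin(x)   ⇒   g'(x) = cos(x)
  lim(x→0) f'(x)/g'(x) = lim(x→0) (2·sin(x)·cos(x))/(cos(x))
  = 0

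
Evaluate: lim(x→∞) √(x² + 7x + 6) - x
This is an ∞-∞ indeterminate form.

Combine fractions or rationalize to convert ∞-∞ to 0/0 form:
  lim(x→∞) √(x² + 7x + 6) - x = 7/2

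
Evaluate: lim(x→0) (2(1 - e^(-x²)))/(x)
This is a 0/0 indeterminate form.

Apply L'Hôpital's rule: differentiate numerator and denominator separately.
  f(x) = 2 - 2·e^(-x^2)   ⇒   f'(x) = 4·x·e^(-x^2)
  g(x) = x   ⇒   g'(x) = 1
  lim(x→0) f'(x)/g'(x) = lim(x→0) (4·x·e^(-x^2))/(1)
  = 0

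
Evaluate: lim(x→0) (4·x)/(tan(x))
This is a 0/0 indeterminate form.

Apply L'Hôpital's rule: differentiate numerator and denominator separately.
  f(x) = 4·x   ⇒   f'(x) = 4
  g(x) = tan(x)   ⇒   g'(x) = tan(x)^2 + 1
  lim(x→0) f'(x)/g'(x) = lim(x→0) (4)/(tan(x)^2 + 1)
  = 4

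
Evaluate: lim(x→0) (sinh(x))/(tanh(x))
This is a 0/0 indeterminate form.

Apply L'Hôpital's rule: differentiate numerator and denominator separately.
  f(x) = sinh(x)   ⇒   f'(x) = cosh(x)
  g(x) = tanh(x)   ⇒   g'(x) = 1 - tanh(x)^2
  lim(x→0) f'(x)/g'(x) = lim(x→0) (cosh(x))/(1 - tanh(x)^2)
  = 1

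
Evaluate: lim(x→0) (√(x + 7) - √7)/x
This is a standard limit.

Factor or rationalize the expression:
  lim(x→0) (√(x + 7) - √7)/x = sqrt(7)/14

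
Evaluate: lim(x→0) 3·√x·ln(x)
This is a 0·∞ indeterminate form.

Rewrite 0·∞ as a quotient (0/0 or ∞/∞ form), then apply L'Hôpital's rule:
  lim(x→0) 3·√x·ln(x) = 0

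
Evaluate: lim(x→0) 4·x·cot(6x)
This is a 0·∞ indeterminate form.

Rewrite 0·∞ as a quotient (0/0 or ∞/∞ form), then apply L'Hôpital's rule:
  lim(x→0) 4·x·cot(6x) = 2/3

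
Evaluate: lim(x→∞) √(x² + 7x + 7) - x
This is an ∞-∞ indeterminate form.

Combine fractions or rationalize to convert ∞-∞ to 0/0 form:
  lim(x→∞) √(x² + 7x + 7) - x = 7/2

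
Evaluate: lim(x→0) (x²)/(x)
This is a 0/0 indeterminate form.

Apply L'Hôpital's rule: differentiate numerator and denominator separately.
  f(x) = x^2   ⇒   f'(x) = 2·x
  g(x) = x   ⇒   g'(x) = 1
  lim(x→0) f'(x)/g'(x) = lim(x→0) (2·x)/(1)
  = 0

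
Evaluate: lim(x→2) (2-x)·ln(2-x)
This is a 0·∞ indeterminate form.

Rewrite 0·∞ as a quotient (0/0 or ∞/∞ form), then apply L'Hôpital's rule:
  lim(x→2) (2-x)·ln(2-x) = 0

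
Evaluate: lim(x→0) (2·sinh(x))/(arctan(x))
This is a 0/0 indeterminate form.

Apply L'Hôpital's rule: differentiate numerator and denominator separately.
  f(x) = 2·sinh(x)   ⇒   f'(x) = 2·cosh(x)
  g(x) = atan(x)   ⇒   g'(x) = 1/(x^2 + 1)
  lim(x→0) f'(x)/g'(x) = lim(x→0) (2·cosh(x))/(1/(x^2 + 1))
  = 2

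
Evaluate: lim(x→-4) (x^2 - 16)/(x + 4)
This is a standard limit.

Factor or rationalize the expression:
  lim(x→-4) (x^2 - 16)/(x + 4) = -8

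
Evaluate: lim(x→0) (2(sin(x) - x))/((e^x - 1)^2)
This is a 0/0 indeterminate form.

Apply L'Hôpital's rule: differentiate numerator and denominator separately.
  f(x) = -2·x + 2·sin(x)   ⇒   f'(x) = 2·cos(x) - 2
  g(x) = (e^(x) - 1)^2   ⇒   g'(x) = 2·(e^(x) - 1)·e^(x)
  lim(x→0) f'(x)/g'(x) = lim(x→0) (2·cos(x) - 2)/(2·(e^(x) - 1)·e^(x))
  = 0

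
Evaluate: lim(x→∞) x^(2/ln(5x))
This is an exponential indeterminate form.

For exponential indeterminate forms, take the natural log:
  Let L = lim(x→∞) x^(2/ln(5x))
  Then ln(L) = lim(x→∞) [exponent × ln(base)]
  Evaluate using L'Hôpital or standard limits, then exponentiate.
  L = e²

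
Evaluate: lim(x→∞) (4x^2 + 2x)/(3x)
This is an ∞/∞ indeterminate form.

Apply L'Hôpital's rule: differentiate numerator and denominator separately.
  f(x) = 4·x^2 + 2·x   ⇒   f'(x) = 8·x + 2
  g(x) = 3·x   ⇒   g'(x) = 3
  lim(x→∞) f'(x)/g'(x) = lim(x→∞) (8·x + 2)/(3)
  = ∞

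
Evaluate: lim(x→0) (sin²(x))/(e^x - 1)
This is a 0/0 indeterminate form.

Apply L'Hôpital's rule: differentiate numerator and denominator separately.
  f(x) = sin(x)^2   ⇒   f'(x) = 2·sin(x)·cos(x)
  g(x) = e^(x) - 1   ⇒   g'(x) = e^(x)
  lim(x→0) f'(x)/g'(x) = lim(x→0) (2·sin(x)·cos(x))/(e^(x))
  = 0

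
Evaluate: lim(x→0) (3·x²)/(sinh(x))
This is a 0/0 indeterminate form.

Apply L'Hôpital's rule: differentiate numerator and denominator separately.
  f(x) = 3·x^2   ⇒   f'(x) = 6·x
  g(x) = sinh(x)   ⇒   g'(x) = cosh(x)
  lim(x→0) f'(x)/g'(x) = lim(x→0) (6·x)/(cosh(x))
  = 0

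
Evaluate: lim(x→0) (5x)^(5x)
This is an exponential indeterminate form.

For exponential indeterminate forms, take the natural log:
  Let L = lim(x→0) (5x)^(5x)
  Then ln(L) = lim(x→0) [exponent × ln(base)]
  Evaluate using L'Hôpital or standard limits, then exponentiate.
  L = 1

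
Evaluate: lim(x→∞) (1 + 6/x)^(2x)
This is an exponential indeterminate form.

For exponential indeterminate forms, take the natural log:
  Let L = lim(x→∞) (1 + 6/x)^(2x)
  Then ln(L) = lim(x→∞) [exponent × ln(base)]
  Evaluate using L'Hôpital or standard limits, then exponentiate.
  L = e^(12)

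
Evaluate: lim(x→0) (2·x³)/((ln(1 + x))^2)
This is a 0/0 indeterminate form.

Apply L'Hôpital's rule: differentiate numerator and denominator separately.
  f(x) = 2·x^3   ⇒   f'(x) = 6·x^2
  g(x) = ln(x + 1)^2   ⇒   g'(x) = 2·ln(x + 1)/(x + 1)
  lim(x→0) f'(x)/g'(x) = lim(x→0) (6·x^2)/(2·ln(x + 1)/(x + 1))
  = 0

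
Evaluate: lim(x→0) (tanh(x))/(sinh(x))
This is a 0/0 indeterminate form.

Apply L'Hôpital's rule: differentiate numerator and denominator separately.
  f(x) = tanh(x)   ⇒   f'(x) = 1 - tanh(x)^2
  g(x) = sinh(x)   ⇒   g'(x) = cosh(x)
  lim(x→0) f'(x)/g'(x) = lim(x→0) (1 - tanh(x)^2)/(cosh(x))
  = 1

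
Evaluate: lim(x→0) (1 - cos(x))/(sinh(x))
This is a 0/0 indeterminate form.

Apply L'Hôpital's rule: differentiate numerator and denominator separately.
  f(x) = 1 - cos(x)   ⇒   f'(x) = sin(x)
  g(x) = sinh(x)   ⇒   g'(x) = cosh(x)
  lim(x→0) f'(x)/g'(x) = lim(x→0) (sin(x))/(cosh(x))
  = 0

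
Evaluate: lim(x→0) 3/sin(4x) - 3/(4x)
This is an ∞-∞ indeterminate form.

Combine fractions or rationalize to convert ∞-∞ to 0/0 form:
  lim(x→0) 3/sin(4x) - 3/(4x) = 0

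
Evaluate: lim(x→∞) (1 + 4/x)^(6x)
This is an exponential indeterminate form.

For exponential indeterminate forms, take the natural log:
  Let L = lim(x→∞) (1 + 4/x)^(6x)
  Then ln(L) = lim(x→∞) [exponent × ln(base)]
  Evaluate using L'Hôpital or standard limits, then exponentiate.
  L = e^(24)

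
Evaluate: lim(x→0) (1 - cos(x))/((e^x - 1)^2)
This is a 0/0 indeterminate form.

Apply L'Hôpital's rule: differentiate numerator and denominator separately.
  f(x) = 1 - cos(x)   ⇒   f'(x) = sin(x)
  g(x) = (e^(x) - 1)^2   ⇒   g'(x) = 2·(e^(x) - 1)·e^(x)
  lim(x→0) f'(x)/g'(x) = lim(x→0) (sin(x))/(2·(e^(x) - 1)·e^(x))
  = 1/2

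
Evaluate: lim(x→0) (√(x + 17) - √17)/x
This is a standard limit.

Factor or rationalize the expression:
  lim(x→0) (√(x + 17) - √17)/x = sqrt(17)/34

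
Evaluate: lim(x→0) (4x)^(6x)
This is an exponential indeterminate form.

For exponential indeterminate forms, take the natural log:
  Let L = lim(x→0) (4x)^(6x)
  Then ln(L) = lim(x→0) [exponent × ln(base)]
  Evaluate using L'Hôpital or standard limits, then exponentiate.
  L = 1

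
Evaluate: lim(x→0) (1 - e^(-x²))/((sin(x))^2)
This is a 0/0 indeterminate form.

Apply L'Hôpital's rule: differentiate numerator and denominator separately.
  f(x) = 1 - e^(-x^2)   ⇒   f'(x) = 2·x·e^(-x^2)
  g(x) = sin(x)^2   ⇒   g'(x) = 2·sin(x)·cos(x)
  lim(x→0) f'(x)/g'(x) = lim(x→0) (2·x·e^(-x^2))/(2·sin(x)·cos(x))
  = 1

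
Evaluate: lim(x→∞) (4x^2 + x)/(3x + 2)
This is an ∞/∞ indeterminate form.

Apply L'Hôpital's rule: differentiate numerator and denominator separately.
  f(x) = 4·x^2 + x   ⇒   f'(x) = 8·x + 1
  g(x) = 3·x + 2   ⇒   g'(x) = 3
  lim(x→∞) f'(x)/g'(x) = lim(x→∞) (8·x + 1)/(3)
  = ∞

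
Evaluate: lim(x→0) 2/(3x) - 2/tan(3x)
This is an ∞-∞ indeterminate form.

Combine fractions or rationalize to convert ∞-∞ to 0/0 form:
  lim(x→0) 2/(3x) - 2/tan(3x) = 0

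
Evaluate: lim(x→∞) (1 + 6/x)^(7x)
This is an exponential indeterminate form.

For exponential indeterminate forms, take the natural log:
  Let L = lim(x→∞) (1 + 6/x)^(7x)
  Then ln(L) = lim(x→∞) [exponent × ln(base)]
  Evaluate using L'Hôpital or standard limits, then exponentiate.
  L = e^(42)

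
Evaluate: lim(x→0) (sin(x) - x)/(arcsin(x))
This is a 0/0 indeterminate form.

Apply L'Hôpital's rule: differentiate numerator and denominator separately.
  f(x) = -x + sin(x)   ⇒   f'(x) = cos(x) - 1
  g(x) = asin(x)   ⇒   g'(x) = 1/sqrt(1 - x^2)
  lim(x→0) f'(x)/g'(x) = lim(x→0) (cos(x) - 1)/(1/sqrt(1 - x^2))
  = 0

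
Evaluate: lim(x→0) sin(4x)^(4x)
This is an exponential indeterminate form.

For exponential indeterminate forms, take the natural log:
  Let L = lim(x→0) sin(4x)^(4x)
  Then ln(L) = lim(x→0) [exponent × ln(base)]
  Evaluate using L'Hôpital or standard limits, then exponentiate.
  L = 1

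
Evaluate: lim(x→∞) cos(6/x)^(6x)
This is an exponential indeterminate form.

For exponential indeterminate forms, take the natural log:
  Let L = lim(x→∞) cos(6/x)^(6x)
  Then ln(L) = lim(x→∞) [exponent × ln(base)]
  Evaluate using L'Hôpital or standard limits, then exponentiate.
  L = 1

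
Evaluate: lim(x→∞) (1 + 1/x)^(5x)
This is an exponential indeterminate form.

For exponential indeterminate forms, take the natural log:
  Let L = lim(x→∞) (1 + 1/x)^(5x)
  Then ln(L) = lim(x→∞) [exponent × ln(base)]
  Evaluate using L'Hôpital or standard limits, then exponentiate.
  L = e^(5)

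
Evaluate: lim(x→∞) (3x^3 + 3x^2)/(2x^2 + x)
This is an ∞/∞ indeterminate form.

Apply L'Hôpital's rule: differentiate numerator and denominator separately.
  f(x) = 3·x^3 + 3·x^2   ⇒   f'(x) = 9·x^2 + 6·x
  g(x) = 2·x^2 + x   ⇒   g'(x) = 4·x + 1
  lim(x→∞) f'(x)/g'(x) = lim(x→∞) (9·x^2 + 6·x)/(4·x + 1)
  = ∞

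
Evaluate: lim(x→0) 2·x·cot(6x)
This is a 0·∞ indeterminate form.

Rewrite 0·∞ as a quotient (0/0 or ∞/∞ form), then apply L'Hôpital's rule:
  lim(x→0) 2·x·cot(6x) = 1/3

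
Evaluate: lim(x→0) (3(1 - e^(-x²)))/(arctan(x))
This is a 0/0 indeterminate form.

Apply L'Hôpital's rule: differentiate numerator and denominator separately.
  f(x) = 3 - 3·e^(-x^2)   ⇒   f'(x) = 6·x·e^(-x^2)
  g(x) = atan(x)   ⇒   g'(x) = 1/(x^2 + 1)
  lim(x→0) f'(x)/g'(x) = lim(x→0) (6·x·e^(-x^2))/(1/(x^2 + 1))
  = 0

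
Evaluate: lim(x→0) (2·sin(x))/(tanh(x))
This is a 0/0 indeterminate form.

Apply L'Hôpital's rule: differentiate numerator and denominator separately.
  f(x) = 2·sin(x)   ⇒   f'(x) = 2·cos(x)
  g(x) = tanh(x)   ⇒   g'(x) = 1 - tanh(x)^2
  lim(x→0) f'(x)/g'(x) = lim(x→0) (2·cos(x))/(1 - tanh(x)^2)
  = 2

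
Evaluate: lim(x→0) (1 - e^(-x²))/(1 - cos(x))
This is a 0/0 indeterminate form.

Apply L'Hôpital's rule: differentiate numerator and denominator separately.
  f(x) = 1 - e^(-x^2)   ⇒   f'(x) = 2·x·e^(-x^2)
  g(x) = 1 - cos(x)   ⇒   g'(x) = sin(x)
  lim(x→0) f'(x)/g'(x) = lim(x→0) (2·x·e^(-x^2))/(sin(x))
  = 2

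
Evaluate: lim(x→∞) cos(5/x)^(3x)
This is an exponential indeterminate form.

For exponential indeterminate forms, take the natural log:
  Let L = lim(x→∞) cos(5/x)^(3x)
  Then ln(L) = lim(x→∞) [exponent × ln(base)]
  Evaluate using L'Hôpital or standard limits, then exponentiate.
  L = 1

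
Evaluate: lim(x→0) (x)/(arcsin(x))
This is a 0/0 indeterminate form.

Apply L'Hôpital's rule: differentiate numerator and denominator separately.
  f(x) = x   ⇒   f'(x) = 1
  g(x) = asin(x)   ⇒   g'(x) = 1/sqrt(1 - x^2)
  lim(x→0) f'(x)/g'(x) = lim(x→0) (1)/(1/sqrt(1 - x^2))
  = 1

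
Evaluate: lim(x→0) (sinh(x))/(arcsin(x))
This is a 0/0 indeterminate form.

Apply L'Hôpital's rule: differentiate numerator and denominator separately.
  f(x) = sinh(x)   ⇒   f'(x) = cosh(x)
  g(x) = asin(x)   ⇒   g'(x) = 1/sqrt(1 - x^2)
  lim(x→0) f'(x)/g'(x) = lim(x→0) (cosh(x))/(1/sqrt(1 - x^2))
  = 1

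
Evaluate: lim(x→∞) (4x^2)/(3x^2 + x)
This is an ∞/∞ indeterminate form.

Apply L'Hôpital's rule: differentiate numerator and denominator separately.
  f(x) = 4·x^2   ⇒   f'(x) = 8·x
  g(x) = 3·x^2 + x   ⇒   g'(x) = 6·x + 1
  lim(x→∞) f'(x)/g'(x) = lim(x→∞) (8·x)/(6·x + 1)
  = 4/3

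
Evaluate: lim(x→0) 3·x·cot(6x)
This is a 0·∞ indeterminate form.

Rewrite 0·∞ as a quotient (0/0 or ∞/∞ form), then apply L'Hôpital's rule:
  lim(x→0) 3·x·cot(6x) = 1/2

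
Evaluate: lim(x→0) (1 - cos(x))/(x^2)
This is a 0/0 indeterminate form.

Apply L'Hôpital's rule: differentiate numerator and denominator separately.
  f(x) = 1 - cos(x)   ⇒   f'(x) = sin(x)
  g(x) = x^2   ⇒   g'(x) = 2·x
  lim(x→0) f'(x)/g'(x) = lim(x→0) (sin(x))/(2·x)
  = 1/2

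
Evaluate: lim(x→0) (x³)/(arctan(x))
This is a 0/0 indeterminate form.

Apply L'Hôpital's rule: differentiate numerator and denominator separately.
  f(x) = x^3   ⇒   f'(x) = 3·x^2
  g(x) = atan(x)   ⇒   g'(x) = 1/(x^2 + 1)
  lim(x→0) f'(x)/g'(x) = lim(x→0) (3·x^2)/(1/(x^2 + 1))
  = 0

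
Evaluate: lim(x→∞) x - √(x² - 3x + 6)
This is an ∞-∞ indeterminate form.

Combine fractions or rationalize to convert ∞-∞ to 0/0 form:
  lim(x→∞) x - √(x² - 3x + 6) = 3/2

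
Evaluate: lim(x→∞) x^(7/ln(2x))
This is an exponential indeterminate form.

For exponential indeterminate forms, take the natural log:
  Let L = lim(x→∞) x^(7/ln(2x))
  Then ln(L) = lim(x→∞) [exponent × ln(base)]
  Evaluate using L'Hôpital or standard limits, then exponentiate.
  L = e^(7)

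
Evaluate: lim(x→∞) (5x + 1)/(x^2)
This is an ∞/∞ indeterminate form.

Apply L'Hôpital's rule: differentiate numerator and denominator separately.
  f(x) = 5·x + 1   ⇒   f'(x) = 5
  g(x) = x^2   ⇒   g'(x) = 2·x
  lim(x→∞) f'(x)/g'(x) = lim(x→∞) (5)/(2·x)
  = 0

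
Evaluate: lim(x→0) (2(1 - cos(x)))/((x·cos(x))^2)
This is a 0/0 indeterminate form.

Apply L'Hôpital's rule: differentiate numerator and denominator separately.
  f(x) = 2 - 2·cos(x)   ⇒   f'(x) = 2·sin(x)
  g(x) = x^2·cos(x)^2   ⇒   g'(x) = -2·x^2·sin(x)·cos(x) + 2·x·cos(x)^2
  lim(x→0) f'(x)/g'(x) = lim(x→0) (2·sin(x))/(-2·x^2·sin(x)·cos(x) + 2·x·cos(x)^2)
  = 1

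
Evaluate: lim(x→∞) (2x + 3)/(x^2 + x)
This is an ∞/∞ indeterminate form.

Apply L'Hôpital's rule: differentiate numerator and denominator separately.
  f(x) = 2·x + 3   ⇒   f'(x) = 2
  g(x) = x^2 + x   ⇒   g'(x) = 2·x + 1
  lim(x→∞) f'(x)/g'(x) = lim(x→∞) (2)/(2·x + 1)
  = 0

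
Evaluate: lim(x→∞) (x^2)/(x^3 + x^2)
This is an ∞/∞ indeterminate form.

Apply L'Hôpital's rule: differentiate numerator and denominator separately.
  f(x) = x^2   ⇒   f'(x) = 2·x
  g(x) = x^3 + x^2   ⇒   g'(x) = 3·x^2 + 2·x
  lim(x→∞) f'(x)/g'(x) = lim(x→∞) (2·x)/(3·x^2 + 2·x)
  = 0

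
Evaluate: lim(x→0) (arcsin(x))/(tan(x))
This is a 0/0 indeterminate form.

Apply L'Hôpital's rule: differentiate numerator and denominator separately.
  f(x) = asin(x)   ⇒   f'(x) = 1/sqrt(1 - x^2)
  g(x) = tan(x)   ⇒   g'(x) = tan(x)^2 + 1
  lim(x→0) f'(x)/g'(x) = lim(x→0) (1/sqrt(1 - x^2))/(tan(x)^2 + 1)
  = 1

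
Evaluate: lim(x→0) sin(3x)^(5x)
This is an exponential indeterminate form.

For exponential indeterminate forms, take the natural log:
  Let L = lim(x→0) sin(3x)^(5x)
  Then ln(L) = lim(x→0) [exponent × ln(base)]
  Evaluate using L'Hôpital or standard limits, then exponentiate.
  L = 1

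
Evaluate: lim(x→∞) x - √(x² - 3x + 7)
This is an ∞-∞ indeterminate form.

Combine fractions or rationalize to convert ∞-∞ to 0/0 form:
  lim(x→∞) x - √(x² - 3x + 7) = 3/2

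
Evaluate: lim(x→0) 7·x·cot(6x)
This is a 0·∞ indeterminate form.

Rewrite 0·∞ as a quotient (0/0 or ∞/∞ form), then apply L'Hôpital's rule:
  lim(x→0) 7·x·cot(6x) = 7/6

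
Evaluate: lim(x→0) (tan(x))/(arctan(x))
This is a 0/0 indeterminate form.

Apply L'Hôpital's rule: differentiate numerator and denominator separately.
  f(x) = tan(x)   ⇒   f'(x) = tan(x)^2 + 1
  g(x) = atan(x)   ⇒   g'(x) = 1/(x^2 + 1)
  lim(x→0) f'(x)/g'(x) = lim(x→0) (tan(x)^2 + 1)/(1/(x^2 + 1))
  = 1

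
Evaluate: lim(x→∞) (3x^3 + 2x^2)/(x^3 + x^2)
This is an ∞/∞ indeterminate form.

Apply L'Hôpital's rule: differentiate numerator and denominator separately.
  f(x) = 3·x^3 + 2·x^2   ⇒   f'(x) = 9·x^2 + 4·x
  g(x) = x^3 + x^2   ⇒   g'(x) = 3·x^2 + 2·x
  lim(x→∞) f'(x)/g'(x) = lim(x→∞) (9·x^2 + 4·x)/(3·x^2 + 2·x)
  = 3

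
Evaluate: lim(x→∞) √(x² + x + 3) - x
This is an ∞-∞ indeterminate form.

Combine fractions or rationalize to convert ∞-∞ to 0/0 form:
  lim(x→∞) √(x² + x + 3) - x = 1/2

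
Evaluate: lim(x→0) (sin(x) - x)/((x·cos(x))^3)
This is a 0/0 indeterminate form.

Apply L'Hôpital's rule: differentiate numerator and denominator separately.
  f(x) = -x + sin(x)   ⇒   f'(x) = cos(x) - 1
  g(x) = x^3·cos(x)^3   ⇒   g'(x) = -3·x^3·sin(x)·cos(x)^2 + 3·x^2·cos(x)^3
  lim(x→0) f'(x)/g'(x) = lim(x→0) (cos(x) - 1)/(-3·x^3·sin(x)·cos(x)^2 + 3·x^2·cos(x)^3)
  = -1/6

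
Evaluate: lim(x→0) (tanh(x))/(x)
This is a 0/0 indeterminate form.

Apply L'Hôpital's rule: differentiate numerator and denominator separately.
  f(x) = tanh(x)   ⇒   f'(x) = 1 - tanh(x)^2
  g(x) = x   ⇒   g'(x) = 1
  lim(x→0) f'(x)/g'(x) = lim(x→0) (1 - tanh(x)^2)/(1)
  = 1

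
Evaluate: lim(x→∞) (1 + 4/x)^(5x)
This is an exponential indeterminate form.

For exponential indeterminate forms, take the natural log:
  Let L = lim(x→∞) (1 + 4/x)^(5x)
  Then ln(L) = lim(x→∞) [exponent × ln(base)]
  Evaluate using L'Hôpital or standard limits, then exponentiate.
  L = e^(20)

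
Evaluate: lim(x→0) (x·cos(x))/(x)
This is a 0/0 indeterminate form.

Apply L'Hôpital's rule: differentiate numerator and denominator separately.
  f(x) = x·cos(x)   ⇒   f'(x) = -x·sin(x) + cos(x)
  g(x) = x   ⇒   g'(x) = 1
  lim(x→0) f'(x)/g'(x) = lim(x→0) (-x·sin(x) + cos(x))/(1)
  = 1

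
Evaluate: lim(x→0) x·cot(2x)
This is a 0·∞ indeterminate form.

Rewrite 0·∞ as a quotient (0/0 or ∞/∞ form), then apply L'Hôpital's rule:
  lim(x→0) x·cot(2x) = 1/2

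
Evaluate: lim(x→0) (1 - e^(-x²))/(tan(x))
This is a 0/0 indeterminate form.

Apply L'Hôpital's rule: differentiate numerator and denominator separately.
  f(x) = 1 - e^(-x^2)   ⇒   f'(x) = 2·x·e^(-x^2)
  g(x) = tan(x)   ⇒   g'(x) = tan(x)^2 + 1
  lim(x→0) f'(x)/g'(x) = lim(x→0) (2·x·e^(-x^2))/(tan(x)^2 + 1)
  = 0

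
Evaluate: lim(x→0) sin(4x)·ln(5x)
This is a 0·∞ indeterminate form.

Rewrite 0·∞ as a quotient (0/0 or ∞/∞ form), then apply L'Hôpital's rule:
  lim(x→0) sin(4x)·ln(5x) = 0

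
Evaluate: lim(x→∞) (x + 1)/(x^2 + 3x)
This is an ∞/∞ indeterminate form.

Apply L'Hôpital's rule: differentiate numerator and denominator separately.
  f(x) = x + 1   ⇒   f'(x) = 1
  g(x) = x^2 + 3·x   ⇒   g'(x) = 2·x + 3
  lim(x→∞) f'(x)/g'(x) = lim(x→∞) (1)/(2·x + 3)
  = 0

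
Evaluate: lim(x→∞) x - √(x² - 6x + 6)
This is an ∞-∞ indeterminate form.

Combine fractions or rationalize to convert ∞-∞ to 0/0 form:
  lim(x→∞) x - √(x² - 6x + 6) = 3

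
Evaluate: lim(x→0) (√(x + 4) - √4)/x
This is a standard limit.

Factor or rationalize the expression:
  lim(x→0) (√(x + 4) - √4)/x = 1/4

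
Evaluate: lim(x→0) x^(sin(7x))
This is an exponential indeterminate form.

For exponential indeterminate forms, take the natural log:
  Let L = lim(x→0) x^(sin(7x))
  Then ln(L) = lim(x→0) [exponent × ln(base)]
  Evaluate using L'Hôpital or standard limits, then exponentiate.
  L = 1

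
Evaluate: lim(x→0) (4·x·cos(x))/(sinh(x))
This is a 0/0 indeterminate form.

Apply L'Hôpital's rule: differentiate numerator and denominator separately.
  f(x) = 4·x·cos(x)   ⇒   f'(x) = -4·x·sin(x) + 4·cos(x)
  g(x) = sinh(x)   ⇒   g'(x) = cosh(x)
  lim(x→0) f'(x)/g'(x) = lim(x→0) (-4·x·sin(x) + 4·cos(x))/(cosh(x))
  = 4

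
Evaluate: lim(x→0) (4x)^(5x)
This is an exponential indeterminate form.

For exponential indeterminate forms, take the natural log:
  Let L = lim(x→0) (4x)^(5x)
  Then ln(L) = lim(x→0) [exponent × ln(base)]
  Evaluate using L'Hôpital or standard limits, then exponentiate.
  L = 1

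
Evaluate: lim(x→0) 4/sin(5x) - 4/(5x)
This is an ∞-∞ indeterminate form.

Combine fractions or rationalize to convert ∞-∞ to 0/0 form:
  lim(x→0) 4/sin(5x) - 4/(5x) = 0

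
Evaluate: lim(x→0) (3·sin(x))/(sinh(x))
This is a 0/0 indeterminate form.

Apply L'Hôpital's rule: differentiate numerator and denominator separately.
  f(x) = 3·sin(x)   ⇒   f'(x) = 3·cos(x)
  g(x) = sinh(x)   ⇒   g'(x) = cosh(x)
  lim(x→0) f'(x)/g'(x) = lim(x→0) (3·cos(x))/(cosh(x))
  = 3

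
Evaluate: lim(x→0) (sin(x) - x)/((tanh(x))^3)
This is a 0/0 indeterminate form.

Apply L'Hôpital's rule: differentiate numerator and denominator separately.
  f(x) = -x + sin(x)   ⇒   f'(x) = cos(x) - 1
  g(x) = tanh(x)^3   ⇒   g'(x) = (3 - 3·tanh(x)^2)·tanh(x)^2
  lim(x→0) f'(x)/g'(x) = lim(x→0) (cos(x) - 1)/((3 - 3·tanh(x)^2)·tanh(x)^2)
  = -1/6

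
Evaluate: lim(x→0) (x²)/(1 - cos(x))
This is a 0/0 indeterminate form.

Apply L'Hôpital's rule: differentiate numerator and denominator separately.
  f(x) = x^2   ⇒   f'(x) = 2·x
  g(x) = 1 - cos(x)   ⇒   g'(x) = sin(x)
  lim(x→0) f'(x)/g'(x) = lim(x→0) (2·x)/(sin(x))
  = 2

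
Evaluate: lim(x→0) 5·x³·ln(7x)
This is a 0·∞ indeterminate form.

Rewrite 0·∞ as a quotient (0/0 or ∞/∞ form), then apply L'Hôpital's rule:
  lim(x→0) 5·x³·ln(7x) = 0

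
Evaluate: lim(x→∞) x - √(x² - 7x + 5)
This is an ∞-∞ indeterminate form.

Combine fractions or rationalize to convert ∞-∞ to 0/0 form:
  lim(x→∞) x - √(x² - 7x + 5) = 7/2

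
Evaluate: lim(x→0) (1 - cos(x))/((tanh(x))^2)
This is a 0/0 indeterminate form.

Apply L'Hôpital's rule: differentiate numerator and denominator separately.
  f(x) = 1 - cos(x)   ⇒   f'(x) = sin(x)
  g(x) = tanh(x)^2   ⇒   g'(x) = (2 - 2·tanh(x)^2)·tanh(x)
  lim(x→0) f'(x)/g'(x) = lim(x→0) (sin(x))/((2 - 2·tanh(x)^2)·tanh(x))
  = 1/2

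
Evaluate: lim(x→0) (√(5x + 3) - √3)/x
This is a standard limit.

Factor or rationalize the expression:
  lim(x→0) (√(5x + 3) - √3)/x = 5·sqrt(3)/6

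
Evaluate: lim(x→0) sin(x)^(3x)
This is an exponential indeterminate form.

For exponential indeterminate forms, take the natural log:
  Let L = lim(x→0) sin(x)^(3x)
  Then ln(L) = lim(x→0) [exponent × ln(base)]
  Evaluate using L'Hôpital or standard limits, then exponentiate.
  L = 1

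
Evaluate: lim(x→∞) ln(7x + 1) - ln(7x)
This is an ∞-∞ indeterminate form.

Combine fractions or rationalize to convert ∞-∞ to 0/0 form:
  lim(x→∞) ln(7x + 1) - ln(7x) = 0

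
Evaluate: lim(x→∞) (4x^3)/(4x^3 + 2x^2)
This is an ∞/∞ indeterminate form.

Apply L'Hôpital's rule: differentiate numerator and denominator separately.
  f(x) = 4·x^3   ⇒   f'(x) = 12·x^2
  g(x) = 4·x^3 + 2·x^2   ⇒   g'(x) = 12·x^2 + 4·x
  lim(x→∞) f'(x)/g'(x) = lim(x→∞) (12·x^2)/(12·x^2 + 4·x)
  = 1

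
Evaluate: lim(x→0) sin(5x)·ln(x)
This is a 0·∞ indeterminate form.

Rewrite 0·∞ as a quotient (0/0 or ∞/∞ form), then apply L'Hôpital's rule:
  lim(x→0) sin(5x)·ln(x) = 0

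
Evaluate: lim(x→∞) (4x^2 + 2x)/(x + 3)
This is an ∞/∞ indeterminate form.

Apply L'Hôpital's rule: differentiate numerator and denominator separately.
  f(x) = 4·x^2 + 2·x   ⇒   f'(x) = 8·x + 2
  g(x) = x + 3   ⇒   g'(x) = 1
  lim(x→∞) f'(x)/g'(x) = lim(x→∞) (8·x + 2)/(1)
  = ∞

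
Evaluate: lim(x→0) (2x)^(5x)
This is an exponential indeterminate form.

For exponential indeterminate forms, take the natural log:
  Let L = lim(x→0) (2x)^(5x)
  Then ln(L) = lim(x→0) [exponent × ln(base)]
  Evaluate using L'Hôpital or standard limits, then exponentiate.
  L = 1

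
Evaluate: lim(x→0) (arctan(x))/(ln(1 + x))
This is a 0/0 indeterminate form.

Apply L'Hôpital's rule: differentiate numerator and denominator separately.
  f(x) = atan(x)   ⇒   f'(x) = 1/(x^2 + 1)
  g(x) = ln(x + 1)   ⇒   g'(x) = 1/(x + 1)
  lim(x→0) f'(x)/g'(x) = lim(x→0) (1/(x^2 + 1))/(1/(x + 1))
  = 1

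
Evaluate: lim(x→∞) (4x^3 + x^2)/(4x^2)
This is an ∞/∞ indeterminate form.

Apply L'Hôpital's rule: differentiate numerator and denominator separately.
  f(x) = 4·x^3 + x^2   ⇒   f'(x) = 12·x^2 + 2·x
  g(x) = 4·x^2   ⇒   g'(x) = 8·x
  lim(x→∞) f'(x)/g'(x) = lim(x→∞) (12·x^2 + 2·x)/(8·x)
  = ∞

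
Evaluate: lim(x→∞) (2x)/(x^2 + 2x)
This is an ∞/∞ indeterminate form.

Apply L'Hôpital's rule: differentiate numerator and denominator separately.
  f(x) = 2·x   ⇒   f'(x) = 2
  g(x) = x^2 + 2·x   ⇒   g'(x) = 2·x + 2
  lim(x→∞) f'(x)/g'(x) = lim(x→∞) (2)/(2·x + 2)
  = 0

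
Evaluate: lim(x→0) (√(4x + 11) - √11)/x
This is a standard limit.

Factor or rationalize the expression:
  lim(x→0) (√(4x + 11) - √11)/x = 2·sqrt(11)/11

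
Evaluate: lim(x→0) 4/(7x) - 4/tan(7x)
This is an ∞-∞ indeterminate form.

Combine fractions or rationalize to convert ∞-∞ to 0/0 form:
  lim(x→0) 4/(7x) - 4/tan(7x) = 0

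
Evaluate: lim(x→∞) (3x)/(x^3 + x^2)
This is an ∞/∞ indeterminate form.

Apply L'Hôpital's rule: differentiate numerator and denominator separately.
  f(x) = 3·x   ⇒   f'(x) = 3
  g(x) = x^3 + x^2   ⇒   g'(x) = 3·x^2 + 2·x
  lim(x→∞) f'(x)/g'(x) = lim(x→∞) (3)/(3·x^2 + 2·x)
  = 0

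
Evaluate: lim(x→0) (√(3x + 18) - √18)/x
This is a standard limit.

Factor or rationalize the expression:
  lim(x→0) (√(3x + 18) - √18)/x = sqrt(2)/4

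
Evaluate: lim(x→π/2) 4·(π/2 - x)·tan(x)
This is a 0·∞ indeterminate form.

Rewrite 0·∞ as a quotient (0/0 or ∞/∞ form), then apply L'Hôpital's rule:
  lim(x→π/2) 4·(π/2 - x)·tan(x) = 4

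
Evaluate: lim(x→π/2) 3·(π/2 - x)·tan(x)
This is a 0·∞ indeterminate form.

Rewrite 0·∞ as a quotient (0/0 or ∞/∞ form), then apply L'Hôpital's rule:
  lim(x→π/2) 3·(π/2 - x)·tan(x) = 3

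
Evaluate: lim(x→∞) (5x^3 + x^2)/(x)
This is an ∞/∞ indeterminate form.

Apply L'Hôpital's rule: differentiate numerator and denominator separately.
  f(x) = 5·x^3 + x^2   ⇒   f'(x) = 15·x^2 + 2·x
  g(x) = x   ⇒   g'(x) = 1
  lim(x→∞) f'(x)/g'(x) = lim(x→∞) (15·x^2 + 2·x)/(1)
  = ∞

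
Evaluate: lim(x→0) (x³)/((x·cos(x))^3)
This is a 0/0 indeterminate form.

Apply L'Hôpital's rule: differentiate numerator and denominator separately.
  f(x) = x^3   ⇒   f'(x) = 3·x^2
  g(x) = x^3·cos(x)^3   ⇒   g'(x) = -3·x^3·sin(x)·cos(x)^2 + 3·x^2·cos(x)^3
  lim(x→0) f'(x)/g'(x) = lim(x→0) (3·x^2)/(-3·x^3·sin(x)·cos(x)^2 + 3·x^2·cos(x)^3)
  = 1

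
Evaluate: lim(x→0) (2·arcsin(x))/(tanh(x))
This is a 0/0 indeterminate form.

Apply L'Hôpital's rule: differentiate numerator and denominator separately.
  f(x) = 2·asin(x)   ⇒   f'(x) = 2/sqrt(1 - x^2)
  g(x) = tanh(x)   ⇒   g'(x) = 1 - tanh(x)^2
  lim(x→0) f'(x)/g'(x) = lim(x→0) (2/sqrt(1 - x^2))/(1 - tanh(x)^2)
  = 2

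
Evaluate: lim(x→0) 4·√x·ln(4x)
This is a 0·∞ indeterminate form.

Rewrite 0·∞ as a quotient (0/0 or ∞/∞ form), then apply L'Hôpital's rule:
  lim(x→0) 4·√x·ln(4x) = 0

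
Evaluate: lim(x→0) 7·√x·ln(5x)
This is a 0·∞ indeterminate form.

Rewrite 0·∞ as a quotient (0/0 or ∞/∞ form), then apply L'Hôpital's rule:
  lim(x→0) 7·√x·ln(5x) = 0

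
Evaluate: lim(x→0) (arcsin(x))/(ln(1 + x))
This is a 0/0 indeterminate form.

Apply L'Hôpital's rule: differentiate numerator and denominator separately.
  f(x) = asin(x)   ⇒   f'(x) = 1/sqrt(1 - x^2)
  g(x) = ln(x + 1)   ⇒   g'(x) = 1/(x + 1)
  lim(x→0) f'(x)/g'(x) = lim(x→0) (1/sqrt(1 - x^2))/(1/(x + 1))
  = 1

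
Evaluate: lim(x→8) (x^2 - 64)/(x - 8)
This is a standard limit.

Factor or rationalize the expression:
  lim(x→8) (x^2 - 64)/(x - 8) = 16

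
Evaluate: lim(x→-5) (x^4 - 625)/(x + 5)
This is a standard limit.

Factor or rationalize the expression:
  lim(x→-5) (x^4 - 625)/(x + 5) = -500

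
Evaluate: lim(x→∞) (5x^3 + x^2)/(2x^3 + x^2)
This is an ∞/∞ indeterminate form.

Apply L'Hôpital's rule: differentiate numerator and denominator separately.
  f(x) = 5·x^3 + x^2   ⇒   f'(x) = 15·x^2 + 2·x
  g(x) = 2·x^3 + x^2   ⇒   g'(x) = 6·x^2 + 2·x
  lim(x→∞) f'(x)/g'(x) = lim(x→∞) (15·x^2 + 2·x)/(6·x^2 + 2·x)
  = 5/2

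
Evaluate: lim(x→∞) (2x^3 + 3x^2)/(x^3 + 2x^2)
This is an ∞/∞ indeterminate form.

Apply L'Hôpital's rule: differentiate numerator and denominator separately.
  f(x) = 2·x^3 + 3·x^2   ⇒   f'(x) = 6·x^2 + 6·x
  g(x) = x^3 + 2·x^2   ⇒   g'(x) = 3·x^2 + 4·x
  lim(x→∞) f'(x)/g'(x) = lim(x→∞) (6·x^2 + 6·x)/(3·x^2 + 4·x)
  = 2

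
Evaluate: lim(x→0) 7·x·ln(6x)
This is a 0·∞ indeterminate form.

Rewrite 0·∞ as a quotient (0/0 or ∞/∞ form), then apply L'Hôpital's rule:
  lim(x→0) 7·x·ln(6x) = 0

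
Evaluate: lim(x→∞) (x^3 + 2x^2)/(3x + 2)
This is an ∞/∞ indeterminate form.

Apply L'Hôpital's rule: differentiate numerator and denominator separately.
  f(x) = x^3 + 2·x^2   ⇒   f'(x) = 3·x^2 + 4·x
  g(x) = 3·x + 2   ⇒   g'(x) = 3
  lim(x→∞) f'(x)/g'(x) = lim(x→∞) (3·x^2 + 4·x)/(3)
  = ∞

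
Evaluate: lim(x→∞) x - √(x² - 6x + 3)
This is an ∞-∞ indeterminate form.

Combine fractions or rationalize to convert ∞-∞ to 0/0 form:
  lim(x→∞) x - √(x² - 6x + 3) = 3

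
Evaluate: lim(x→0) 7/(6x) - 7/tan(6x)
This is an ∞-∞ indeterminate form.

Combine fractions or rationalize to convert ∞-∞ to 0/0 form:
  lim(x→0) 7/(6x) - 7/tan(6x) = 0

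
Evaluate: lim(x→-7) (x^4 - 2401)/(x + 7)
This is a standard limit.

Factor or rationalize the expression:
  lim(x→-7) (x^4 - 2401)/(x + 7) = -1372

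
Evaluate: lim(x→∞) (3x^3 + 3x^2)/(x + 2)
This is an ∞/∞ indeterminate form.

Apply L'Hôpital's rule: differentiate numerator and denominator separately.
  f(x) = 3·x^3 + 3·x^2   ⇒   f'(x) = 9·x^2 + 6·x
  g(x) = x + 2   ⇒   g'(x) = 1
  lim(x→∞) f'(x)/g'(x) = lim(x→∞) (9·x^2 + 6·x)/(1)
  = ∞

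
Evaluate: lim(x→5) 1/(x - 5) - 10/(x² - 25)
This is an ∞-∞ indeterminate form.

Combine fractions or rationalize to convert ∞-∞ to 0/0 form:
  lim(x→5) 1/(x - 5) - 10/(x² - 25) = 1/10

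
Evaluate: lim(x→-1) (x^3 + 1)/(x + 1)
This is a standard limit.

Factor or rationalize the expression:
  lim(x→-1) (x^3 + 1)/(x + 1) = 3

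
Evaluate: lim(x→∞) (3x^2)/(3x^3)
This is an ∞/∞ indeterminate form.

Apply L'Hôpital's rule: differentiate numerator and denominator separately.
  f(x) = 3·x^2   ⇒   f'(x) = 6·x
  g(x) = 3·x^3   ⇒   g'(x) = 9·x^2
  lim(x→∞) f'(x)/g'(x) = lim(x→∞) (6·x)/(9·x^2)
  = 0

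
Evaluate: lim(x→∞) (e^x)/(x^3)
This is an ∞/∞ indeterminate form.

Apply L'Hôpital's rule: differentiate numerator and denominator separately.
  f(x) = e^(x)   ⇒   f'(x) = e^(x)
  g(x) = x^3   ⇒   g'(x) = 3·x^2
  lim(x→∞) f'(x)/g'(x) = lim(x→∞) (e^(x))/(3·x^2)
  = ∞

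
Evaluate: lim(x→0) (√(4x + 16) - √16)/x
This is a standard limit.

Factor or rationalize the expression:
  lim(x→0) (√(4x + 16) - √16)/x = 1/2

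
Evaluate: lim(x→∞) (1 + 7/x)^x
This is an exponential indeterminate form.

For exponential indeterminate forms, take the natural log:
  Let L = lim(x→∞) (1 + 7/x)^x
  Then ln(L) = lim(x→∞) [exponent × ln(base)]
  Evaluate using L'Hôpital or standard limits, then exponentiate.
  L = e^(7)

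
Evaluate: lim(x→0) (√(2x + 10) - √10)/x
This is a standard limit.

Factor or rationalize the expression:
  lim(x→0) (√(2x + 10) - √10)/x = sqrt(10)/10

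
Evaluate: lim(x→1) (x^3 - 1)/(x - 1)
This is a standard limit.

Factor or rationalize the expression:
  lim(x→1) (x^3 - 1)/(x - 1) = 3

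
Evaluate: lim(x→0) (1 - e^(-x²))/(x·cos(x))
This is a 0/0 indeterminate form.

Apply L'Hôpital's rule: differentiate numerator and denominator separately.
  f(x) = 1 - e^(-x^2)   ⇒   f'(x) = 2·x·e^(-x^2)
  g(x) = x·cos(x)   ⇒   g'(x) = -x·sin(x) + cos(x)
  lim(x→0) f'(x)/g'(x) = lim(x→0) (2·x·e^(-x^2))/(-x·sin(x) + cos(x))
  = 0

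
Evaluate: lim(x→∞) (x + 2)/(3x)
This is an ∞/∞ indeterminate form.

Apply L'Hôpital's rule: differentiate numerator and denominator separately.
  f(x) = x + 2   ⇒   f'(x) = 1
  g(x) = 3·x   ⇒   g'(x) = 3
  lim(x→∞) f'(x)/g'(x) = lim(x→∞) (1)/(3)
  = 1/3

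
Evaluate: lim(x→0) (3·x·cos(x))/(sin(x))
This is a 0/0 indeterminate form.

Apply L'Hôpital's rule: differentiate numerator and denominator separately.
  f(x) = 3·x·cos(x)   ⇒   f'(x) = -3·x·sin(x) + 3·cos(x)
  g(x) = sin(x)   ⇒   g'(x) = cos(x)
  lim(x→0) f'(x)/g'(x) = lim(x→0) (-3·x·sin(x) + 3·cos(x))/(cos(x))
  = 3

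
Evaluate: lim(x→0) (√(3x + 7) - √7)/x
This is a standard limit.

Factor or rationalize the expression:
  lim(x→0) (√(3x + 7) - √7)/x = 3·sqrt(7)/14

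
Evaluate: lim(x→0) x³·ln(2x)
This is a 0·∞ indeterminate form.

Rewrite 0·∞ as a quotient (0/0 or ∞/∞ form), then apply L'Hôpital's rule:
  lim(x→0) x³·ln(2x) = 0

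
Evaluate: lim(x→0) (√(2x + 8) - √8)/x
This is a standard limit.

Factor or rationalize the expression:
  lim(x→0) (√(2x + 8) - √8)/x = sqrt(2)/4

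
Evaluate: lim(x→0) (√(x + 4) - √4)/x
This is a standard limit.

Factor or rationalize the expression:
  lim(x→0) (√(x + 4) - √4)/x = 1/4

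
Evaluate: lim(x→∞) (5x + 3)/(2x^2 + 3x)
This is an ∞/∞ indeterminate form.

Apply L'Hôpital's rule: differentiate numerator and denominator separately.
  f(x) = 5·x + 3   ⇒   f'(x) = 5
  g(x) = 2·x^2 + 3·x   ⇒   g'(x) = 4·x + 3
  lim(x→∞) f'(x)/g'(x) = lim(x→∞) (5)/(4·x + 3)
  = 0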